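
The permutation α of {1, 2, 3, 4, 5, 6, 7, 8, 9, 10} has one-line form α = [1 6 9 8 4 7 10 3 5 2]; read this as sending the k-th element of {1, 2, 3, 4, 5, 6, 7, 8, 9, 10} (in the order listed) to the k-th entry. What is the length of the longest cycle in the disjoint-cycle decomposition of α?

Decomposing into disjoint cycles gives (2, 6, 7, 10)(3, 9, 5, 4, 8); the longest has length 5.

5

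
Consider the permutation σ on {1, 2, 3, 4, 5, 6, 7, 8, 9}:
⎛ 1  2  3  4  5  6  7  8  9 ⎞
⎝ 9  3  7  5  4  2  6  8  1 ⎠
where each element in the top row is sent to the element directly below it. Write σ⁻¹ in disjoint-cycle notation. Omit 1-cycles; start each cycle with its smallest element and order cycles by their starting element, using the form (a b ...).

First write σ in disjoint cycles: (1 9)(2 3 7 6)(4 5).
The inverse reverses every cycle; in canonical form, σ⁻¹ = (1 9)(2 6 7 3)(4 5).

(1 9)(2 6 7 3)(4 5)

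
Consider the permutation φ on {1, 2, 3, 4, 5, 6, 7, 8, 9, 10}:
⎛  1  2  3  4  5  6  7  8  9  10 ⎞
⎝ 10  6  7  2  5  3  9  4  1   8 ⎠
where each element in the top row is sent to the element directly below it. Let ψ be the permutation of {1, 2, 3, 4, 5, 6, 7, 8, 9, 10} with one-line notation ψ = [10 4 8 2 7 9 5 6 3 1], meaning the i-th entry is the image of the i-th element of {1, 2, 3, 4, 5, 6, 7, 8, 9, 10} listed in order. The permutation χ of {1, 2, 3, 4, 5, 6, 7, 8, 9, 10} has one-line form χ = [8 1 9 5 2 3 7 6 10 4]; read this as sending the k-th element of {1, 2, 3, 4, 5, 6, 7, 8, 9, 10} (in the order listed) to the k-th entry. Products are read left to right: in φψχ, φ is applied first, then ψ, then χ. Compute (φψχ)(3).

2

Apply the permutations in order: φ(3) = 7, then ψ(7) = 5, then χ(5) = 2. So (φψχ)(3) = 2.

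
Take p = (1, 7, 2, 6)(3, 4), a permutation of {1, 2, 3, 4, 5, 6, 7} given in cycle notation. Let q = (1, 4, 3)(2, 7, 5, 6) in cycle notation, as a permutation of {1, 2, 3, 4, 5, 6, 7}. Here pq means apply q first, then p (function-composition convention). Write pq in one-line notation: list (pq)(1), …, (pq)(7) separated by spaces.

Chase each element through q then p: 1 → 4 → 3; 2 → 7 → 2; 3 → 1 → 7; 4 → 3 → 4; 5 → 6 → 1; 6 → 2 → 6; 7 → 5 → 5.
So pq in one-line form is 3 2 7 4 1 6 5.

3 2 7 4 1 6 5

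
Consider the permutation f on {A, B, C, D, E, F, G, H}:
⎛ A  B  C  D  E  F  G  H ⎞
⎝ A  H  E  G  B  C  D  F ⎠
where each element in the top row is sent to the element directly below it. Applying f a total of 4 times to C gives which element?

F

Tracing C → E → … returns to C after 5 steps, so C lies in a 5-cycle (B, H, F, C, E).
Advancing 4 steps from C: C → E → B → H → F.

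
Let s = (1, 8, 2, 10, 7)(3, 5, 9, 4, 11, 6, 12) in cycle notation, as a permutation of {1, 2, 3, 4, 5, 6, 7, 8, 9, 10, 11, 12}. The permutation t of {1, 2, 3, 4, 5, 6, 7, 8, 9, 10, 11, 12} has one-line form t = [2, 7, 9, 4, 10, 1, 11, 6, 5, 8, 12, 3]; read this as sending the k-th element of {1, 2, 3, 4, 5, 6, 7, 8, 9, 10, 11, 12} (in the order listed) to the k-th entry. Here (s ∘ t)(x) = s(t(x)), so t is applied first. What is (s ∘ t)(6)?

8

(s ∘ t)(6) = s(t(6)). t(6) = 1, then s(1) = 8. So (s ∘ t)(6) = 8.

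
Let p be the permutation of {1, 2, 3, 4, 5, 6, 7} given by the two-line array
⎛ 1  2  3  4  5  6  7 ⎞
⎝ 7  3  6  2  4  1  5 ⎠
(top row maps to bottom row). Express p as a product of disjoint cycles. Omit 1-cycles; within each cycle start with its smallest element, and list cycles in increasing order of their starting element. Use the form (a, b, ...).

(1, 7, 5, 4, 2, 3, 6)

Iterating p from 1 gives 1 → 7 → 5 → 4 → 2 → 3 → 6 → 1; that is the 7-cycle (1, 7, 5, 4, 2, 3, 6).
Continuing from each remaining unvisited element yields (1, 7, 5, 4, 2, 3, 6).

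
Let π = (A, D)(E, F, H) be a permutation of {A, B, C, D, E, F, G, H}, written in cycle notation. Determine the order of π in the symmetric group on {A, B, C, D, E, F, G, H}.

6

The cycle type of π is (3, 2, 1, 1, 1).
The order is lcm(3, 2) = 6.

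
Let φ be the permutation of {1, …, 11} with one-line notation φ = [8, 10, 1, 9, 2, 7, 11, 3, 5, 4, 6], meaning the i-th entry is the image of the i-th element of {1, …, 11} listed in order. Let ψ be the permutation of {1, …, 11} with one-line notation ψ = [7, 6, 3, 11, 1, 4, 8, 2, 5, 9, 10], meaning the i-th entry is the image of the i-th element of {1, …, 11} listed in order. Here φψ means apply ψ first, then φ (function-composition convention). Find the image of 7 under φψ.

(φψ)(7) = φ(ψ(7)). ψ(7) = 8, then φ(8) = 3. So (φψ)(7) = 3.

3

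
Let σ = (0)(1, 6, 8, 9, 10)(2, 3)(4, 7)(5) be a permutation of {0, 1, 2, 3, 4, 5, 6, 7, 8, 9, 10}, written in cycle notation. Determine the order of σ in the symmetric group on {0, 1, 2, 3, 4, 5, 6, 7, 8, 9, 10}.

10

The disjoint cycles have lengths 5, 2, 2, 1, 1.
The order is lcm(5, 2, 2) = 10.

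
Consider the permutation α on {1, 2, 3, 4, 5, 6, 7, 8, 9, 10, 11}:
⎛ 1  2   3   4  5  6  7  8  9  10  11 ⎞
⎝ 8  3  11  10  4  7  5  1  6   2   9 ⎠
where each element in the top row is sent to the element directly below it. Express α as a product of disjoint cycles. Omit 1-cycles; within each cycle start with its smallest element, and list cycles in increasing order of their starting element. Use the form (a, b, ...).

Start at 1 and follow images: 1 → 8 → 1, giving the cycle (1, 8).
Continuing from each remaining unvisited element yields (1, 8)(2, 3, 11, 9, 6, 7, 5, 4, 10).

(1, 8)(2, 3, 11, 9, 6, 7, 5, 4, 10)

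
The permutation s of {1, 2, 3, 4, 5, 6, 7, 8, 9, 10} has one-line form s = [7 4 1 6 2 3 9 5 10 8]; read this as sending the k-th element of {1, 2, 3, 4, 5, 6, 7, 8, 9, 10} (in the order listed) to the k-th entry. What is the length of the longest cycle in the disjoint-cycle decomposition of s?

10

Decomposing into disjoint cycles gives (1 7 9 10 8 5 2 4 6 3); the longest has length 10.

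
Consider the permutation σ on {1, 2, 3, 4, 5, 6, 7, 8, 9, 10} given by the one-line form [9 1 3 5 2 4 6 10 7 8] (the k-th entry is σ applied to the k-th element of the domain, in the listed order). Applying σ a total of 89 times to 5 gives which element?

6

Tracing 5 → 2 → … returns to 5 after 7 steps, so 5 lies in a 7-cycle (1, 9, 7, 6, 4, 5, 2).
On a 7-cycle, σ^7 is the identity, so σ^89 = σ^5 there (89 ≡ 5 mod 7).
Advancing 5 steps from 5: 5 → 2 → 1 → 9 → 7 → 6.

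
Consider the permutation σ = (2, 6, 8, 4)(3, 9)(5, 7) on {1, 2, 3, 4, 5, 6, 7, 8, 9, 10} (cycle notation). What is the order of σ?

4

The disjoint cycles have lengths 4, 2, 2, 1, 1.
Since disjoint cycles commute, ord(σ) = lcm(4, 2, 2) = 4.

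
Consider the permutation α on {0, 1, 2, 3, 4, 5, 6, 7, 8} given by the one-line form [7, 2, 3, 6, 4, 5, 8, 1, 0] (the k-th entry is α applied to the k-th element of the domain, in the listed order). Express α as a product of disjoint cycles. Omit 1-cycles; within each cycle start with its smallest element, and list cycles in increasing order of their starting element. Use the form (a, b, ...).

(0, 7, 1, 2, 3, 6, 8)

Iterating α from 0 gives 0 → 7 → 1 → 2 → 3 → 6 → 8 → 0; that is the 7-cycle (0, 7, 1, 2, 3, 6, 8).
Repeating from the next unused element and collecting all non-trivial cycles gives (0, 7, 1, 2, 3, 6, 8).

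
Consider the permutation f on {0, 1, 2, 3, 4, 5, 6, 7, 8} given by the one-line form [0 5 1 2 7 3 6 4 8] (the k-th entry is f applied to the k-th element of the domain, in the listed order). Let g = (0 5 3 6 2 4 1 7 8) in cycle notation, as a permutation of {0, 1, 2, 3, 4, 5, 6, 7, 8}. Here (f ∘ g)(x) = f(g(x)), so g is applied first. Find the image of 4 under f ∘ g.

First apply g: g(4) = 1, then f(1) = 5. Thus (f ∘ g)(4) = 5.

5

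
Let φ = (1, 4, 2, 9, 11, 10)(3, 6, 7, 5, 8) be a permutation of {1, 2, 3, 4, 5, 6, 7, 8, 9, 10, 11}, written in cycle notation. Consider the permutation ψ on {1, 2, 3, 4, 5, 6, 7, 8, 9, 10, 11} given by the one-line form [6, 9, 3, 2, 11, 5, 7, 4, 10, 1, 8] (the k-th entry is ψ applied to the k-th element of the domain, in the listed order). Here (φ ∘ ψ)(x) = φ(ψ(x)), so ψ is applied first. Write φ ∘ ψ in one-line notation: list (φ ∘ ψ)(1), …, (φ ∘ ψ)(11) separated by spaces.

(φ ∘ ψ)(x) = φ(ψ(x)). Computing each image: φ(ψ(1)) = φ(6) = 7, φ(ψ(2)) = φ(9) = 11, φ(ψ(3)) = φ(3) = 6, φ(ψ(4)) = φ(2) = 9, φ(ψ(5)) = φ(11) = 10, φ(ψ(6)) = φ(5) = 8, φ(ψ(7)) = φ(7) = 5, φ(ψ(8)) = φ(4) = 2, φ(ψ(9)) = φ(10) = 1, φ(ψ(10)) = φ(1) = 4, φ(ψ(11)) = φ(8) = 3.
Hence φ ∘ ψ = [7 11 6 9 10 8 5 2 1 4 3].

7 11 6 9 10 8 5 2 1 4 3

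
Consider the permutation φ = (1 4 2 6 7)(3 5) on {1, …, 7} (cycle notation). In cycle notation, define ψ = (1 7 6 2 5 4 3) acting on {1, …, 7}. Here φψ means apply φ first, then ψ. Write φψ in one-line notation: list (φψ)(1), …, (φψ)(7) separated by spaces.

(φψ)(x) = ψ(φ(x)). Computing each image: ψ(φ(1)) = ψ(4) = 3, ψ(φ(2)) = ψ(6) = 2, ψ(φ(3)) = ψ(5) = 4, ψ(φ(4)) = ψ(2) = 5, ψ(φ(5)) = ψ(3) = 1, ψ(φ(6)) = ψ(7) = 6, ψ(φ(7)) = ψ(1) = 7.
Hence φψ = [3 2 4 5 1 6 7].

3 2 4 5 1 6 7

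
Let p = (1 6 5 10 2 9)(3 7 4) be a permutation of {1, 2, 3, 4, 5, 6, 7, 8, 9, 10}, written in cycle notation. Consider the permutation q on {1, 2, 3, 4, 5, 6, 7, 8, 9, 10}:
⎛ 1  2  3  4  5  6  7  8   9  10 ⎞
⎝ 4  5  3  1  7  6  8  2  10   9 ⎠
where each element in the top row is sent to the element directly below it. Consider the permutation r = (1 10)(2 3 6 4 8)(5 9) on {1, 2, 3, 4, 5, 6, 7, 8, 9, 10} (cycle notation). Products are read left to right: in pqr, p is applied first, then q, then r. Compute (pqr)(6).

(pqr)(6) = r(q(p(6))). p(6) = 5, then q(5) = 7, then r(7) = 7, so the result is 7.

7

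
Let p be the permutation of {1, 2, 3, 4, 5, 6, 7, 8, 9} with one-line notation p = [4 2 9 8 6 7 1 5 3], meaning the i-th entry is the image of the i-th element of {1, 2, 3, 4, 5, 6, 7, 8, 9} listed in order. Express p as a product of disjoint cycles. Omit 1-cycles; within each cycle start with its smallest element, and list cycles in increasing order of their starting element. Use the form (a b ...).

(1 4 8 5 6 7)(3 9)

Iterating p from 1 gives 1 → 4 → 8 → 5 → 6 → 7 → 1; that is the 6-cycle (1 4 8 5 6 7).
Repeating from the next unused element and collecting all non-trivial cycles gives (1 4 8 5 6 7)(3 9).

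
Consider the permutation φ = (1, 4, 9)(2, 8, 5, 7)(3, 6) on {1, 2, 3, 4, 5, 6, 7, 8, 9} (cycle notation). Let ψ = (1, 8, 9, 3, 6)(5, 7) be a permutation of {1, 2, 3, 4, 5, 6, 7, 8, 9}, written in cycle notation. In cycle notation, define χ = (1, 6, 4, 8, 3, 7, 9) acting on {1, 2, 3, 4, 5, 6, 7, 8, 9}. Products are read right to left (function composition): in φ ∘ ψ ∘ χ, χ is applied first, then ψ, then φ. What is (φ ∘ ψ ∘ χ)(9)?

Chase 9: χ(9) = 1; ψ(1) = 8; φ(8) = 5. Hence (φ ∘ ψ ∘ χ)(9) = 5.

5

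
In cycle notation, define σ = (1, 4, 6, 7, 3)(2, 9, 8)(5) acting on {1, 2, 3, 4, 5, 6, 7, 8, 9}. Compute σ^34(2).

2 lies in the 3-cycle (2, 9, 8).
Powers repeat with period 3 on this cycle, and 34 mod 3 = 1, so σ^34(2) = σ^1(2).
Advancing 1 step from 2: 2 → 9.

9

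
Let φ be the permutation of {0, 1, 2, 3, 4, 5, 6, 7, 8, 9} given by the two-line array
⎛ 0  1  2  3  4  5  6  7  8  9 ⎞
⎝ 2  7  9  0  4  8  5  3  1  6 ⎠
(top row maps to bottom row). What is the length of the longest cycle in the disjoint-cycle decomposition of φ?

9

Decomposing into disjoint cycles gives (0 2 9 6 5 8 1 7 3); the longest has length 9.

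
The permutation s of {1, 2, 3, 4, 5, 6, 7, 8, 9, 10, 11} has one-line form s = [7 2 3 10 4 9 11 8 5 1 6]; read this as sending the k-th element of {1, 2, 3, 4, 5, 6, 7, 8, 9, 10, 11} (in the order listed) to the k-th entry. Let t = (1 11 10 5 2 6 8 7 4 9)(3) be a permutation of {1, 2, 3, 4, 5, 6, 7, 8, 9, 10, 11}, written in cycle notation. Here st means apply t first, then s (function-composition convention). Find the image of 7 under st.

10

(st)(7) = s(t(7)). t(7) = 4, then s(4) = 10. So (st)(7) = 10.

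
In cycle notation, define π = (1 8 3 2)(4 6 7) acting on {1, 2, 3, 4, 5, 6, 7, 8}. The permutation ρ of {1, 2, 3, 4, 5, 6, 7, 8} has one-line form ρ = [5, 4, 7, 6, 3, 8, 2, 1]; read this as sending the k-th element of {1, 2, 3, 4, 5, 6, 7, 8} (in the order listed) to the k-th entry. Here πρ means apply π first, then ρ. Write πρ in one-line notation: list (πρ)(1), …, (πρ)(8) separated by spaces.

(πρ)(x) = ρ(π(x)). Computing each image: ρ(π(1)) = ρ(8) = 1, ρ(π(2)) = ρ(1) = 5, ρ(π(3)) = ρ(2) = 4, ρ(π(4)) = ρ(6) = 8, ρ(π(5)) = ρ(5) = 3, ρ(π(6)) = ρ(7) = 2, ρ(π(7)) = ρ(4) = 6, ρ(π(8)) = ρ(3) = 7.
Hence πρ = [1 5 4 8 3 2 6 7].

1 5 4 8 3 2 6 7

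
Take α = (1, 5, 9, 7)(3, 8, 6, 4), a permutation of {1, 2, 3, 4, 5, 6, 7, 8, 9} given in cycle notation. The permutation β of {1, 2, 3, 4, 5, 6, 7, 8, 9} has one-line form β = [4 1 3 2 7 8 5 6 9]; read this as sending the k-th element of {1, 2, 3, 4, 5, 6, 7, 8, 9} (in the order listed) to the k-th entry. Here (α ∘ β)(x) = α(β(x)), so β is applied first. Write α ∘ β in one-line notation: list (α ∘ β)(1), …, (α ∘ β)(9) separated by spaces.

(α ∘ β)(x) = α(β(x)). Computing each image: α(β(1)) = α(4) = 3, α(β(2)) = α(1) = 5, α(β(3)) = α(3) = 8, α(β(4)) = α(2) = 2, α(β(5)) = α(7) = 1, α(β(6)) = α(8) = 6, α(β(7)) = α(5) = 9, α(β(8)) = α(6) = 4, α(β(9)) = α(9) = 7.
Hence α ∘ β = [3 5 8 2 1 6 9 4 7].

3 5 8 2 1 6 9 4 7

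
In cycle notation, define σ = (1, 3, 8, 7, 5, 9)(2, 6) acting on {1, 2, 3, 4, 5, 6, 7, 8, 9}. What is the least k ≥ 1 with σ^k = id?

6

The disjoint cycles have lengths 6, 2, 1.
The order of σ is the least common multiple of its cycle lengths: lcm(6, 2) = 6.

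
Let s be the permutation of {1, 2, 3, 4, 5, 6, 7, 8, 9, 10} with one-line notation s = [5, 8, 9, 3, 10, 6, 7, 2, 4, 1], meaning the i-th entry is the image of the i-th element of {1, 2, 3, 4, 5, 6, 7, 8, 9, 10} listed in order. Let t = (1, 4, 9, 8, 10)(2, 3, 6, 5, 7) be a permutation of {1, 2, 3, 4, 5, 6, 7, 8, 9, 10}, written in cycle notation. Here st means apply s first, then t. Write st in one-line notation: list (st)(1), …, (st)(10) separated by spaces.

7 10 8 6 1 5 2 3 9 4

Chase each element through s then t: 1 → 5 → 7; 2 → 8 → 10; 3 → 9 → 8; 4 → 3 → 6; 5 → 10 → 1; 6 → 6 → 5; 7 → 7 → 2; 8 → 2 → 3; 9 → 4 → 9; 10 → 1 → 4.
So st in one-line form is 7 10 8 6 1 5 2 3 9 4.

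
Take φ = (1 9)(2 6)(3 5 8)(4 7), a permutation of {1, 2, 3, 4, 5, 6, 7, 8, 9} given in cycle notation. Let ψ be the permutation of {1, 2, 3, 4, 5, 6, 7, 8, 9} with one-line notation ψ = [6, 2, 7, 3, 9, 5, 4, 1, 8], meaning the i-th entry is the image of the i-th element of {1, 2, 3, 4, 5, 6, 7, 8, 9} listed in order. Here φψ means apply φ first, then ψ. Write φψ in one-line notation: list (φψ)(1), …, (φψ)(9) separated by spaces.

8 5 9 4 1 2 3 7 6

Chase each element through φ then ψ: 1 → 9 → 8; 2 → 6 → 5; 3 → 5 → 9; 4 → 7 → 4; 5 → 8 → 1; 6 → 2 → 2; 7 → 4 → 3; 8 → 3 → 7; 9 → 1 → 6.
So φψ in one-line form is 8 5 9 4 1 2 3 7 6.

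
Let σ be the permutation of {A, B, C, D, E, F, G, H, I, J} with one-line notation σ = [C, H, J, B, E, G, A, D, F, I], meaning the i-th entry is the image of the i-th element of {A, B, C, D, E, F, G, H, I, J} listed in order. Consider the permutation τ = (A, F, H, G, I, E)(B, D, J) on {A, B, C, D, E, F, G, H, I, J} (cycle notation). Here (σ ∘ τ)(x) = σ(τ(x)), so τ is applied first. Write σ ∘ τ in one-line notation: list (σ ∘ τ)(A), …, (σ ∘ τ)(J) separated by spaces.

Chase each element through τ then σ: A → F → G; B → D → B; C → C → J; D → J → I; E → A → C; F → H → D; G → I → F; H → G → A; I → E → E; J → B → H.
So σ ∘ τ in one-line form is G B J I C D F A E H.

G B J I C D F A E H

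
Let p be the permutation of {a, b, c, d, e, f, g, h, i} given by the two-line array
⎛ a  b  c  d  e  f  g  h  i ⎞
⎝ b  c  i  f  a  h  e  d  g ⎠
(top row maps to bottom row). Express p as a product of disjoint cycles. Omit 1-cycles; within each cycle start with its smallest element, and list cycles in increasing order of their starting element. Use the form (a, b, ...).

(a, b, c, i, g, e)(d, f, h)

Iterating p from a gives a → b → c → i → g → e → a; that is the 6-cycle (a, b, c, i, g, e).
Repeating from the next unused element and collecting all non-trivial cycles gives (a, b, c, i, g, e)(d, f, h).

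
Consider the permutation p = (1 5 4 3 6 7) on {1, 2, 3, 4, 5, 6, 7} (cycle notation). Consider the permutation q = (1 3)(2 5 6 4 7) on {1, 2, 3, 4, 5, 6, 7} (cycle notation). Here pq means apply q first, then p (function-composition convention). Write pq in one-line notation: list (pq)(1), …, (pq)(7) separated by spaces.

6 4 5 1 7 3 2

For each element, apply q then p: 1 → 3 → 6; 2 → 5 → 4; 3 → 1 → 5; 4 → 7 → 1; 5 → 6 → 7; 6 → 4 → 3; 7 → 2 → 2.
Collecting the images, pq = [6 4 5 1 7 3 2].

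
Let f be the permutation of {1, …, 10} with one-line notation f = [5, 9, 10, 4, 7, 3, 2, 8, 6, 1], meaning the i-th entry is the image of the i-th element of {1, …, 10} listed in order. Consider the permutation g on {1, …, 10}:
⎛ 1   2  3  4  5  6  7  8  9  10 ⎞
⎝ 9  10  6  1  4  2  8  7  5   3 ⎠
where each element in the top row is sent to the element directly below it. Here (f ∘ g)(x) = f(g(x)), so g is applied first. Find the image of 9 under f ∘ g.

7

g(9) = 5, then f(5) = 7; composing gives (f ∘ g)(9) = 7.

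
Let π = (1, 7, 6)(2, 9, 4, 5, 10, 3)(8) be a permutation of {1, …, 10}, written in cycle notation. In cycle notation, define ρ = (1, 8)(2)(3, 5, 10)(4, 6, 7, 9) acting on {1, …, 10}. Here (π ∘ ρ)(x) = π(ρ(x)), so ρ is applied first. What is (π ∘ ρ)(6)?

6

ρ(6) = 7, then π(7) = 6; composing gives (π ∘ ρ)(6) = 6.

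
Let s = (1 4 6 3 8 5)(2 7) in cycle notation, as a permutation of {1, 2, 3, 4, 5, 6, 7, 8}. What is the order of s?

6

The cycle type of s is (6, 2).
The order is lcm(6, 2) = 6.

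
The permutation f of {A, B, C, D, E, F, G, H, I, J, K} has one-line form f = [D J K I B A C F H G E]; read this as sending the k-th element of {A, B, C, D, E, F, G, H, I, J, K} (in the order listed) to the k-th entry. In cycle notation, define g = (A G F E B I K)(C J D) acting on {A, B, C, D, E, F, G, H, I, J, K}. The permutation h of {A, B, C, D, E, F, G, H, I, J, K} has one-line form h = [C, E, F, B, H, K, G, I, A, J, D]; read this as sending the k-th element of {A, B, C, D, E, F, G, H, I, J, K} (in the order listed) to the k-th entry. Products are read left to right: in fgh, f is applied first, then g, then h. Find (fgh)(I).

Apply the permutations in order: f(I) = H, then g(H) = H, then h(H) = I. So (fgh)(I) = I.

I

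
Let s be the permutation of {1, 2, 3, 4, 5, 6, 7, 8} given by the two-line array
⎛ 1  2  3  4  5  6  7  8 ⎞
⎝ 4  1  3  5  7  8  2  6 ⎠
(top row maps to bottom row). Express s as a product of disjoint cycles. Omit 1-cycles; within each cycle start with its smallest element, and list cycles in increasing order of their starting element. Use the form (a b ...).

From 1: 1 → 4 → 5 → 7 → 2 → 1, closing the cycle (1 4 5 7 2).
Continuing from each remaining unvisited element yields (1 4 5 7 2)(6 8).

(1 4 5 7 2)(6 8)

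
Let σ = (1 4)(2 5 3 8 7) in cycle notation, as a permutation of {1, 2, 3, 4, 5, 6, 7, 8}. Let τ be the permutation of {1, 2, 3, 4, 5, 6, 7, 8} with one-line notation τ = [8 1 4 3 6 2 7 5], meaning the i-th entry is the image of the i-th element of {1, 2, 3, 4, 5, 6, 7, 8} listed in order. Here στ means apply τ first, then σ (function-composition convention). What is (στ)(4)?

First apply τ: τ(4) = 3, then σ(3) = 8. Thus (στ)(4) = 8.

8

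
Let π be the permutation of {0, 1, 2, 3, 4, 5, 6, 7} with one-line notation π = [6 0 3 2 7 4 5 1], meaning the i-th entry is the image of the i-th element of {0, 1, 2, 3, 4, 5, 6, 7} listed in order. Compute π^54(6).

6

Tracing 6 → 5 → … returns to 6 after 6 steps, so 6 lies in a 6-cycle (0 6 5 4 7 1).
Powers repeat with period 6 on this cycle, and 54 mod 6 = 0, so π^54(6) = π^0(6).
So π^54(6) = 6.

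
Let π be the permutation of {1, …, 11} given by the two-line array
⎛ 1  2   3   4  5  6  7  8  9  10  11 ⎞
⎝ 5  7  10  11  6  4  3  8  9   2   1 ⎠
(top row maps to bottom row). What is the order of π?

20

Decomposing into disjoint cycles gives cycle lengths 5, 4, 1, 1.
Since disjoint cycles commute, ord(π) = lcm(5, 4) = 20.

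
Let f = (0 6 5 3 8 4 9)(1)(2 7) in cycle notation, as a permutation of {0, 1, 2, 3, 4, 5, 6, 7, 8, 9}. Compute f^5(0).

4

0 lies in the 7-cycle (0 6 5 3 8 4 9).
Stepping 5 places around the cycle: 0 → 6 → 5 → 3 → 8 → 4.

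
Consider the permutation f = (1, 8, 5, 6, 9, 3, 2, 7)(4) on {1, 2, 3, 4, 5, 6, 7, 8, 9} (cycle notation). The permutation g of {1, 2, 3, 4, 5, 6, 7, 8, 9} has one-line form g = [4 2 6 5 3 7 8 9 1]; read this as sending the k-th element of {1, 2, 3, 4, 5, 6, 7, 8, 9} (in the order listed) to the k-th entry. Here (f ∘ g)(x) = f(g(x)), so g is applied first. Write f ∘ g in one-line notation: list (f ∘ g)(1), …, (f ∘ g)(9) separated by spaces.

4 7 9 6 2 1 5 3 8

(f ∘ g)(x) = f(g(x)). Computing each image: f(g(1)) = f(4) = 4, f(g(2)) = f(2) = 7, f(g(3)) = f(6) = 9, f(g(4)) = f(5) = 6, f(g(5)) = f(3) = 2, f(g(6)) = f(7) = 1, f(g(7)) = f(8) = 5, f(g(8)) = f(9) = 3, f(g(9)) = f(1) = 8.
Hence f ∘ g = [4 7 9 6 2 1 5 3 8].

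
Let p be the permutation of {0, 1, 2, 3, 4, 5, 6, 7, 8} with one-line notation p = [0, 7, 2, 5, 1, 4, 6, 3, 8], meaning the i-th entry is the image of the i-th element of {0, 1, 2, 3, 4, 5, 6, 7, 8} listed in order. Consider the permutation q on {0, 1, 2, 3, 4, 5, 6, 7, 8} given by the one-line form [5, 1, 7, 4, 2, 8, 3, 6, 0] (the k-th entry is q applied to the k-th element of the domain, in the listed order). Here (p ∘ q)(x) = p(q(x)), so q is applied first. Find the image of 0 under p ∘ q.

q(0) = 5, then p(5) = 4; composing gives (p ∘ q)(0) = 4.

4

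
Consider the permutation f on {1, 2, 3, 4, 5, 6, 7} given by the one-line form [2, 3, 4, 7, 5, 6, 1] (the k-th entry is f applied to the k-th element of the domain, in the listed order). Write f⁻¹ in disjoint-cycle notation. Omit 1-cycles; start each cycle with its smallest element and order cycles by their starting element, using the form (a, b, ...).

The cycle decomposition of f is (1, 2, 3, 4, 7).
The inverse reverses every cycle; in canonical form, f⁻¹ = (1, 7, 4, 3, 2).

(1, 7, 4, 3, 2)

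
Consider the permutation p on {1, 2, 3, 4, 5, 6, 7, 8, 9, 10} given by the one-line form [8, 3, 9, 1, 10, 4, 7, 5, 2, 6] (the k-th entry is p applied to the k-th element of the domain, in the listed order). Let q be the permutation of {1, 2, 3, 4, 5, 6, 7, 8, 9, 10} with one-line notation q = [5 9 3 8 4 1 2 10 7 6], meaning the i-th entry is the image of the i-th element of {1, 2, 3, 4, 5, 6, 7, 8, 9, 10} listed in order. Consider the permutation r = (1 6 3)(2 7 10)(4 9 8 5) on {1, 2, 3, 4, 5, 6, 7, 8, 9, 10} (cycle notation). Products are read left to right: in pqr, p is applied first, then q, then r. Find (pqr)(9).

(pqr)(9) = r(q(p(9))). p(9) = 2, then q(2) = 9, then r(9) = 8, so the result is 8.

8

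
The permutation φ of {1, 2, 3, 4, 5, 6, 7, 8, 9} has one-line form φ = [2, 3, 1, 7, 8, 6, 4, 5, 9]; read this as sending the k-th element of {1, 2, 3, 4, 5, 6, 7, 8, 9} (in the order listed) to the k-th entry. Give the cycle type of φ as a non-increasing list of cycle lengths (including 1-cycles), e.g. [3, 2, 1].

The disjoint cycles are (1, 2, 3)(4, 7)(5, 8)(6)(9), with lengths 3, 2, 2, 1, 1 in non-increasing order.

[3, 2, 2, 1, 1]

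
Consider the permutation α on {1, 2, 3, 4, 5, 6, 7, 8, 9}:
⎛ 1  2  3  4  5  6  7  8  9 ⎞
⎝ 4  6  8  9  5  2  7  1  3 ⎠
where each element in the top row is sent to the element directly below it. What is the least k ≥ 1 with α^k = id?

10

Decomposing into disjoint cycles gives cycle lengths 5, 2, 1, 1.
The order is lcm(5, 2) = 10.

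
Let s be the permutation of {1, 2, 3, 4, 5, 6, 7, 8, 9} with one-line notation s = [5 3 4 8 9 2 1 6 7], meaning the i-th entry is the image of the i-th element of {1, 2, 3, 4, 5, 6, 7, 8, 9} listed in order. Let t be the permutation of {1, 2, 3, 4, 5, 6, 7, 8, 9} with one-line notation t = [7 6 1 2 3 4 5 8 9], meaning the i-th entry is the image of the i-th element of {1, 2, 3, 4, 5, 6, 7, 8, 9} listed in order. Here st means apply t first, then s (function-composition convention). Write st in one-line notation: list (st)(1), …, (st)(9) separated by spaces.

(st)(x) = s(t(x)). Computing each image: s(t(1)) = s(7) = 1, s(t(2)) = s(6) = 2, s(t(3)) = s(1) = 5, s(t(4)) = s(2) = 3, s(t(5)) = s(3) = 4, s(t(6)) = s(4) = 8, s(t(7)) = s(5) = 9, s(t(8)) = s(8) = 6, s(t(9)) = s(9) = 7.
Hence st = [1 2 5 3 4 8 9 6 7].

1 2 5 3 4 8 9 6 7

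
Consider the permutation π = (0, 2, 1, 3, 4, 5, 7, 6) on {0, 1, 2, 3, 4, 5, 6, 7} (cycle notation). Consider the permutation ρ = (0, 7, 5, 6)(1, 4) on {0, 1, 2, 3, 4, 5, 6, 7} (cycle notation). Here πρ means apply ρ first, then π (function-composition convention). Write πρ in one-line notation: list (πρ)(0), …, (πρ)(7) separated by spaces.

6 5 1 4 3 0 2 7

(πρ)(x) = π(ρ(x)). Computing each image: π(ρ(0)) = π(7) = 6, π(ρ(1)) = π(4) = 5, π(ρ(2)) = π(2) = 1, π(ρ(3)) = π(3) = 4, π(ρ(4)) = π(1) = 3, π(ρ(5)) = π(6) = 0, π(ρ(6)) = π(0) = 2, π(ρ(7)) = π(5) = 7.
Hence πρ = [6 5 1 4 3 0 2 7].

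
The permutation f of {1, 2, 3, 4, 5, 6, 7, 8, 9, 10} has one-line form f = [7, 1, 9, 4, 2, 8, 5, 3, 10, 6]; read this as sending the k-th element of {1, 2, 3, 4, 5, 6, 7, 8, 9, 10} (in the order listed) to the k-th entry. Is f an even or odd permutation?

In disjoint-cycle form the cycle lengths are 5, 4, 1.
A cycle of length ℓ contributes ℓ−1 transpositions, so f is a product of 4 + 3 = 7 transpositions — odd.

odd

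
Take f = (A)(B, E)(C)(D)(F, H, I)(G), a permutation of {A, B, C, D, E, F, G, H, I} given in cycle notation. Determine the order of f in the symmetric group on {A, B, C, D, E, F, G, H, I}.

The cycle type of f is (3, 2, 1, 1, 1, 1).
The order is lcm(3, 2) = 6.

6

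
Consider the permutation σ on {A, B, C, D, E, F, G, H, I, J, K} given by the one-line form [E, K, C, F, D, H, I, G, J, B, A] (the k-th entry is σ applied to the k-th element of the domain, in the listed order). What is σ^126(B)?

H

Tracing B → K → … returns to B after 10 steps, so B lies in a 10-cycle (A, E, D, F, H, G, I, J, B, K).
On a 10-cycle, σ^10 is the identity, so σ^126 = σ^6 there (126 ≡ 6 mod 10).
Advancing 6 steps from B: B → K → A → E → D → F → H.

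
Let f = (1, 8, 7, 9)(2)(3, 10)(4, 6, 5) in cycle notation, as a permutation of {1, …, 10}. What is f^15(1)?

1 lies in the 4-cycle (1, 8, 7, 9).
On a 4-cycle, f^4 is the identity, so f^15 = f^3 there (15 ≡ 3 mod 4).
Stepping 3 places around the cycle: 1 → 8 → 7 → 9.

9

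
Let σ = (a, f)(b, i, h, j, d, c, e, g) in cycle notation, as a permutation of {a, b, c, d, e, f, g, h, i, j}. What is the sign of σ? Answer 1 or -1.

1

The cycle lengths are 8, 2.
A cycle is odd iff its length is even; σ has 2 even-length cycles, so sgn(σ) = (−1)^2 and σ is even.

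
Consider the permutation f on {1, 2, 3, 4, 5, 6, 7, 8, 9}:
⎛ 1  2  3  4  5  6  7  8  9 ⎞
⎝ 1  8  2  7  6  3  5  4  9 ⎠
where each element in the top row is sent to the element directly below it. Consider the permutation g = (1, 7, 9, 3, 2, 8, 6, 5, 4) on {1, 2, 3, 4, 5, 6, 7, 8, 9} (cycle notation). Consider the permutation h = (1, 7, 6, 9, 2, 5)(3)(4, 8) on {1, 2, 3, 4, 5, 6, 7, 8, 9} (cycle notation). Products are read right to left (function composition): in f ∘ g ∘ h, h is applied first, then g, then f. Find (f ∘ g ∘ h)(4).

3

(f ∘ g ∘ h)(4) = f(g(h(4))). h(4) = 8, then g(8) = 6, then f(6) = 3, so the result is 3.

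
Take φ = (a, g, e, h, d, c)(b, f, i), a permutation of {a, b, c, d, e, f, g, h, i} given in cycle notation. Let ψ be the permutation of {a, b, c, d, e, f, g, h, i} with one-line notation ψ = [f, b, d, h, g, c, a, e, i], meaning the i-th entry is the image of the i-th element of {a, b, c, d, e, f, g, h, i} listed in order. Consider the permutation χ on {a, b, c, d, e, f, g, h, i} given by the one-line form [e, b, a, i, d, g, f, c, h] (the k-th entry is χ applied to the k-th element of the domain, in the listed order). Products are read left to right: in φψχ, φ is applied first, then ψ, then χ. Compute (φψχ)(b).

a

Chase b: φ(b) = f; ψ(f) = c; χ(c) = a. Hence (φψχ)(b) = a.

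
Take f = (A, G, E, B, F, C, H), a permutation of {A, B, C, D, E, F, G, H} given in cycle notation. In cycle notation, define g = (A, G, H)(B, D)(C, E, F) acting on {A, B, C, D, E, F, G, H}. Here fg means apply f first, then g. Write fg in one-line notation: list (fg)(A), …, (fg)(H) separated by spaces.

H C A B D E F G

For each element, apply f then g: A → G → H; B → F → C; C → H → A; D → D → B; E → B → D; F → C → E; G → E → F; H → A → G.
Collecting the images, fg = [H C A B D E F G].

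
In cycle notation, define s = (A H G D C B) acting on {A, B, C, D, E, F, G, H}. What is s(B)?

A

Within (A H G D C B), B ↦ A.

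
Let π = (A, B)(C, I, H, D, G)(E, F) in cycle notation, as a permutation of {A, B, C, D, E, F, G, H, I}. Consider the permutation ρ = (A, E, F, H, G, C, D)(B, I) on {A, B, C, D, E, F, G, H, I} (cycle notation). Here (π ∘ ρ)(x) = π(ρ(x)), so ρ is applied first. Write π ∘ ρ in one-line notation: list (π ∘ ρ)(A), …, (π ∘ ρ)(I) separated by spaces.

For each element, apply ρ then π: A → E → F; B → I → H; C → D → G; D → A → B; E → F → E; F → H → D; G → C → I; H → G → C; I → B → A.
Collecting the images, π ∘ ρ = [F H G B E D I C A].

F H G B E D I C A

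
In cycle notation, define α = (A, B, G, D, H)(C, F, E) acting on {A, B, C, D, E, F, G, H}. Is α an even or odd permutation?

even

The cycle lengths are 5, 3.
A cycle of length ℓ contributes ℓ−1 transpositions, so α is a product of 4 + 2 = 6 transpositions — even.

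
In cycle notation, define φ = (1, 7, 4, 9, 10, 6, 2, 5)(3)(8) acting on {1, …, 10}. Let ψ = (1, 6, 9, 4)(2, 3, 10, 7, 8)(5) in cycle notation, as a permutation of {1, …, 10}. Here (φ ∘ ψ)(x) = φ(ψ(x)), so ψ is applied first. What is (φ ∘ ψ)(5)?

First apply ψ: ψ(5) = 5, then φ(5) = 1. Thus (φ ∘ ψ)(5) = 1.

1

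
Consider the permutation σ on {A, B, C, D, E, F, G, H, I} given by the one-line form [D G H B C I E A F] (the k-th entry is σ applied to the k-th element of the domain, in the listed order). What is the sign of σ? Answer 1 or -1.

-1

In disjoint-cycle form the cycle lengths are 7, 2.
A cycle of length ℓ contributes ℓ−1 transpositions, so σ is a product of 6 + 1 = 7 transpositions — odd.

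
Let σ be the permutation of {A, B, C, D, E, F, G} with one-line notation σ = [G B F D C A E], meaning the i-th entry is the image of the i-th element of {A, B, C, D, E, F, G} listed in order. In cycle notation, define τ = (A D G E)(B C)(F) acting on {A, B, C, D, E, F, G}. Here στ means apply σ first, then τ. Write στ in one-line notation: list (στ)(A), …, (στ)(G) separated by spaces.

E C F G B D A

Chase each element through σ then τ: A → G → E; B → B → C; C → F → F; D → D → G; E → C → B; F → A → D; G → E → A.
So στ in one-line form is E C F G B D A.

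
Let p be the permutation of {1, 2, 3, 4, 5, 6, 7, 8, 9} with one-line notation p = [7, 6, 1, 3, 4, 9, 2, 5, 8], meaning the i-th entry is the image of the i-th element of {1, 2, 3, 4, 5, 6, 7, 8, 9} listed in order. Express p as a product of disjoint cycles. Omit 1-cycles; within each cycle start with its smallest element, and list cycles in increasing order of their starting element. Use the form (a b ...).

Start at 1 and follow images: 1 → 7 → 2 → 6 → 9 → 8 → 5 → 4 → 3 → 1, giving the cycle (1 7 2 6 9 8 5 4 3).
Continuing from each remaining unvisited element yields (1 7 2 6 9 8 5 4 3).

(1 7 2 6 9 8 5 4 3)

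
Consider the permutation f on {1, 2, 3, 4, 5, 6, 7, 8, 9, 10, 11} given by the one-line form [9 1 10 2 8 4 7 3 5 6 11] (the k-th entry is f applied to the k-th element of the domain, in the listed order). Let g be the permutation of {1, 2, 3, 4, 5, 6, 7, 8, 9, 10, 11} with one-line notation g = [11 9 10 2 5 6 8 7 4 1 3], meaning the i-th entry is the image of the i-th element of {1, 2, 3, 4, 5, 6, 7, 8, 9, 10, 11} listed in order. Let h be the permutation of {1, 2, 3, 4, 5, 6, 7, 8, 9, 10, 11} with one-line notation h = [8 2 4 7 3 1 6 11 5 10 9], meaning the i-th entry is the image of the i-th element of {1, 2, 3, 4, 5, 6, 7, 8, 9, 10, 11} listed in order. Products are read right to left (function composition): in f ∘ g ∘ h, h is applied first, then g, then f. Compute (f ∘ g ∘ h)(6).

11

(f ∘ g ∘ h)(6) = f(g(h(6))). h(6) = 1, then g(1) = 11, then f(11) = 11, so the result is 11.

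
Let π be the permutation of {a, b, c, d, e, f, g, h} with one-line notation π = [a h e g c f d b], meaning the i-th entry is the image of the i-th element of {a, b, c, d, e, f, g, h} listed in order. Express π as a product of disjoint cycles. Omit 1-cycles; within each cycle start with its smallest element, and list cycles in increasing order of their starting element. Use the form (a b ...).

Iterating π from b gives b → h → b; that is the 2-cycle (b h).
Repeating from the next unused element and collecting all non-trivial cycles gives (b h)(c e)(d g).

(b h)(c e)(d g)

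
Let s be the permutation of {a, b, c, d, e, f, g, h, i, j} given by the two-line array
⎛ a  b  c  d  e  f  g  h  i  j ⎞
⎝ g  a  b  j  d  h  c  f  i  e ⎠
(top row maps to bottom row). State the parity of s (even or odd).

even

In disjoint-cycle form the cycle lengths are 4, 3, 2, 1.
A cycle of length ℓ contributes ℓ−1 transpositions, so s is a product of 3 + 2 + 1 = 6 transpositions — even.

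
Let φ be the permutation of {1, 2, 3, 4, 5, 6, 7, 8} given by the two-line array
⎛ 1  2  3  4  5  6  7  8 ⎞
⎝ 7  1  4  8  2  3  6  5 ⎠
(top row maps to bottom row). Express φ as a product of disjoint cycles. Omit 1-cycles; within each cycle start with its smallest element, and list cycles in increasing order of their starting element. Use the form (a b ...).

(1 7 6 3 4 8 5 2)

From 1: 1 → 7 → 6 → 3 → 4 → 8 → 5 → 2 → 1, closing the cycle (1 7 6 3 4 8 5 2).
Continuing from each remaining unvisited element yields (1 7 6 3 4 8 5 2).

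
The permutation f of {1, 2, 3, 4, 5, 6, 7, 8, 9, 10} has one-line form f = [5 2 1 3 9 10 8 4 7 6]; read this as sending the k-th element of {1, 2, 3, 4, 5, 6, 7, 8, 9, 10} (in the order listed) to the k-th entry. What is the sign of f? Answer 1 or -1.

-1

In disjoint-cycle form the cycle lengths are 7, 2, 1.
A cycle is odd iff its length is even; f has 1 even-length cycle, so sgn(f) = (−1)^1 and f is odd.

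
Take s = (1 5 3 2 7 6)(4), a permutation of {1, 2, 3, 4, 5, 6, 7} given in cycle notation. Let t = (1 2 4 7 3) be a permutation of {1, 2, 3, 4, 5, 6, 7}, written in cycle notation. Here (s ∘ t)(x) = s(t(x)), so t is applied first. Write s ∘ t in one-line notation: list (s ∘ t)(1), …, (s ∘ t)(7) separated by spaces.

(s ∘ t)(x) = s(t(x)). Computing each image: s(t(1)) = s(2) = 7, s(t(2)) = s(4) = 4, s(t(3)) = s(1) = 5, s(t(4)) = s(7) = 6, s(t(5)) = s(5) = 3, s(t(6)) = s(6) = 1, s(t(7)) = s(3) = 2.
Hence s ∘ t = [7 4 5 6 3 1 2].

7 4 5 6 3 1 2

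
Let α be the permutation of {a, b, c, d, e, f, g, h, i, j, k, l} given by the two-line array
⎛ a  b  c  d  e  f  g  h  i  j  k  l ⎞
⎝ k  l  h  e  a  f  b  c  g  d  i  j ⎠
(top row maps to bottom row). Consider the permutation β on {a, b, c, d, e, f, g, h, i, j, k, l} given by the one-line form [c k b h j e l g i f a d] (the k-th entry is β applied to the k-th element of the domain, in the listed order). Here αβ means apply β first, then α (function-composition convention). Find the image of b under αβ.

i

β(b) = k, then α(k) = i; composing gives (αβ)(b) = i.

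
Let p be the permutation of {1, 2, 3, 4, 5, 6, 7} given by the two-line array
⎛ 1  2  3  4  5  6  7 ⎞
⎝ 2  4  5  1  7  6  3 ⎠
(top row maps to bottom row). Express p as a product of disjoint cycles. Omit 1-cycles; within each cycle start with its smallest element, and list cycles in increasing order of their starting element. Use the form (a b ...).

Start at 1 and follow images: 1 → 2 → 4 → 1, giving the cycle (1 2 4).
Repeating from the next unused element and collecting all non-trivial cycles gives (1 2 4)(3 5 7).

(1 2 4)(3 5 7)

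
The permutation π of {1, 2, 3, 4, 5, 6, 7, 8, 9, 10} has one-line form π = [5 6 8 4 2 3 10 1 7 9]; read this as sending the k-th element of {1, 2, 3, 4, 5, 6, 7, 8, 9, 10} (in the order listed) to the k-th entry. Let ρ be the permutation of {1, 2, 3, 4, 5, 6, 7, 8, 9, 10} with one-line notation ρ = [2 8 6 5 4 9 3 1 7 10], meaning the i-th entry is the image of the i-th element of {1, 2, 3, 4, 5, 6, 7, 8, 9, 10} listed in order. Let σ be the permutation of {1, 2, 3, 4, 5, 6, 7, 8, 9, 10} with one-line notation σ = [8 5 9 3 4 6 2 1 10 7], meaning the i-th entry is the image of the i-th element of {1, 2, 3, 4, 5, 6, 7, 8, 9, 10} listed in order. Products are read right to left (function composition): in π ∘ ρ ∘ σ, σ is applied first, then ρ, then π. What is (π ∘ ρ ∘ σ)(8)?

Apply the permutations in order: σ(8) = 1, then ρ(1) = 2, then π(2) = 6. So (π ∘ ρ ∘ σ)(8) = 6.

6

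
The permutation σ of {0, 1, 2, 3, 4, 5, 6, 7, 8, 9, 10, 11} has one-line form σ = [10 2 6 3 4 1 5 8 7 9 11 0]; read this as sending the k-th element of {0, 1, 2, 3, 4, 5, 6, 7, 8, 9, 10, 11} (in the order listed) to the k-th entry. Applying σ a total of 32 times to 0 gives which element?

Tracing 0 → 10 → … returns to 0 after 3 steps, so 0 lies in a 3-cycle (0 10 11).
Since the cycle has length 3, σ^32 acts on it the same as σ^2 (32 mod 3 = 2).
Stepping 2 places around the cycle: 0 → 10 → 11.

11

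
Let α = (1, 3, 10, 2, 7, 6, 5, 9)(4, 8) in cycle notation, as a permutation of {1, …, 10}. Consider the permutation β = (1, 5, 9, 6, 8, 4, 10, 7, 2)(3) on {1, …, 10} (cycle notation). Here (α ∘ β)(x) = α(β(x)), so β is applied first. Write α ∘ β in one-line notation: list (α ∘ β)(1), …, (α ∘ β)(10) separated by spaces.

9 3 10 2 1 4 7 8 5 6

For each element, apply β then α: 1 → 5 → 9; 2 → 1 → 3; 3 → 3 → 10; 4 → 10 → 2; 5 → 9 → 1; 6 → 8 → 4; 7 → 2 → 7; 8 → 4 → 8; 9 → 6 → 5; 10 → 7 → 6.
So α ∘ β in one-line form is 9 3 10 2 1 4 7 8 5 6.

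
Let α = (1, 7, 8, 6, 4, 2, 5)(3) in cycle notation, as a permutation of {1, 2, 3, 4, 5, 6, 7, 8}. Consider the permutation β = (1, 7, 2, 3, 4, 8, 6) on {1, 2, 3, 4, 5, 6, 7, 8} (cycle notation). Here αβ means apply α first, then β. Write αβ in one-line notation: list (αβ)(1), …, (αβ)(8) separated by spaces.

(αβ)(x) = β(α(x)). Computing each image: β(α(1)) = β(7) = 2, β(α(2)) = β(5) = 5, β(α(3)) = β(3) = 4, β(α(4)) = β(2) = 3, β(α(5)) = β(1) = 7, β(α(6)) = β(4) = 8, β(α(7)) = β(8) = 6, β(α(8)) = β(6) = 1.
Hence αβ = [2 5 4 3 7 8 6 1].

2 5 4 3 7 8 6 1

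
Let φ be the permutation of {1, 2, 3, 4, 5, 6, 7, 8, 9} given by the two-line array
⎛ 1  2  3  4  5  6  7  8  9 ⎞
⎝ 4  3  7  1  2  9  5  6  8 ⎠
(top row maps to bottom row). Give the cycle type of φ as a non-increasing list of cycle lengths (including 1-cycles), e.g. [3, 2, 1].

The disjoint cycles are (1, 4)(2, 3, 7, 5)(6, 9, 8), with lengths 4, 3, 2 in non-increasing order.

[4, 3, 2]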